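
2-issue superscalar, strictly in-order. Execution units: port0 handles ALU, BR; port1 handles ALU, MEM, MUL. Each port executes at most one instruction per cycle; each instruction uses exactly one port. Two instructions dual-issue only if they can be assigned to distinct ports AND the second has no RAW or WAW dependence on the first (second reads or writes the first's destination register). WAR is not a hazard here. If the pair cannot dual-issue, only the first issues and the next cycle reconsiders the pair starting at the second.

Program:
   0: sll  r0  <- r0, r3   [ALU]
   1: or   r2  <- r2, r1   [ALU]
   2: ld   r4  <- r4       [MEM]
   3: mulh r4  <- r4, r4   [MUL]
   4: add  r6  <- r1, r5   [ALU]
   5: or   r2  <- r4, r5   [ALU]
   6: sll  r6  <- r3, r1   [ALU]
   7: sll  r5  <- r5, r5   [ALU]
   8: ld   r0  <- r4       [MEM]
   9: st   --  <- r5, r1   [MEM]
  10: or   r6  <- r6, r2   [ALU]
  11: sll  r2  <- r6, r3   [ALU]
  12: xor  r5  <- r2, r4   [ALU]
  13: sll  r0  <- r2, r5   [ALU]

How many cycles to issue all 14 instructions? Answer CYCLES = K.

CYCLES = 9

0. sll.ALU+or.ALU @i0/i1  | pair
1. ld.MEM @i2  | no-port MEM/MUL
2. mulh.MUL+add.ALU @i3/i4  | pair
3. or.ALU+sll.ALU @i5/i6  | pair
4. sll.ALU+ld.MEM @i7/i8  | pair
5. st.MEM+or.ALU @i9/i10  | pair
6. sll.ALU @i11  | RAW r2
7. xor.ALU @i12  | RAW r5
8. sll.ALU @i13  | tail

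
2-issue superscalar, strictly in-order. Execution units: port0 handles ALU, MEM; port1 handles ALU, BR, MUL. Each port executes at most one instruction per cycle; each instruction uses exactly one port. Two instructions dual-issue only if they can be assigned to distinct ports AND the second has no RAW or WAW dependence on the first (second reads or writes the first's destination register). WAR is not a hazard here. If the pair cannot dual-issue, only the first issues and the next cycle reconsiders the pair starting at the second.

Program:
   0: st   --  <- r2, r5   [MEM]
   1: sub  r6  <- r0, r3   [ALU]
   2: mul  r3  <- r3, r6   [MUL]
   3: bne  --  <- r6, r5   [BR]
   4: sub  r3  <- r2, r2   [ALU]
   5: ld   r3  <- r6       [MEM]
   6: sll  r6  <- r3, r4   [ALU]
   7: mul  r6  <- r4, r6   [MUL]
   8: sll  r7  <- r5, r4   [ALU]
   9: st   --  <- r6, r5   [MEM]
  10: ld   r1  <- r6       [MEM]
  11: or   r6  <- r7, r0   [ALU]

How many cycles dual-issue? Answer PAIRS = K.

PAIRS = 4

t=0 i0,i1:st.MEM/sub.ALU ; pair
t=1 i2:mul.MUL ; no-port MUL/BR
t=2 i3,i4:bne.BR/sub.ALU ; pair
t=3 i5:ld.MEM ; RAW r3
t=4 i6:sll.ALU ; RAW+WAW r6
t=5 i7,i8:mul.MUL/sll.ALU ; pair
t=6 i9:st.MEM ; no-port MEM/MEM
t=7 i10,i11:ld.MEM/or.ALU ; pair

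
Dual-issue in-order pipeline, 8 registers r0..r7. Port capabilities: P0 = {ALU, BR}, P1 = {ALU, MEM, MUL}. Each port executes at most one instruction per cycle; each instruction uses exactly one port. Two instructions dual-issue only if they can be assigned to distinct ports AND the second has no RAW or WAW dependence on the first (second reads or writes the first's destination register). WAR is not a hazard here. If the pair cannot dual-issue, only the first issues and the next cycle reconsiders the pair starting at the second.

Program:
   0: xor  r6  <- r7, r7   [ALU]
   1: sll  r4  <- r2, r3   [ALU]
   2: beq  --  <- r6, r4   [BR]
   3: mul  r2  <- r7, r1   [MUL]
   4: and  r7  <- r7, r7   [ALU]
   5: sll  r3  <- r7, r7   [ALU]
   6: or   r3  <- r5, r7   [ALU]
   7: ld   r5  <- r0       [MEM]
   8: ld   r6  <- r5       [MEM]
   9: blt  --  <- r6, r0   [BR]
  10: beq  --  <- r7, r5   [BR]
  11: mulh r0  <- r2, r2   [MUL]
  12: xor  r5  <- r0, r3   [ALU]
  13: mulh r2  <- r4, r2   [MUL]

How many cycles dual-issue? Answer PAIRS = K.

PAIRS = 5

[0] i0/i1  xor.ALU;sll.ALU  -- 2-wide
[1] i2/i3  beq.BR;mul.MUL  -- 2-wide
[2] i4  and.ALU  -- RAW r7
[3] i5  sll.ALU  -- WAW r3
[4] i6/i7  or.ALU;ld.MEM  -- 2-wide
[5] i8  ld.MEM  -- RAW r6
[6] i9  blt.BR  -- no-port BR/BR
[7] i10/i11  beq.BR;mulh.MUL  -- 2-wide
[8] i12/i13  xor.ALU;mulh.MUL  -- 2-wide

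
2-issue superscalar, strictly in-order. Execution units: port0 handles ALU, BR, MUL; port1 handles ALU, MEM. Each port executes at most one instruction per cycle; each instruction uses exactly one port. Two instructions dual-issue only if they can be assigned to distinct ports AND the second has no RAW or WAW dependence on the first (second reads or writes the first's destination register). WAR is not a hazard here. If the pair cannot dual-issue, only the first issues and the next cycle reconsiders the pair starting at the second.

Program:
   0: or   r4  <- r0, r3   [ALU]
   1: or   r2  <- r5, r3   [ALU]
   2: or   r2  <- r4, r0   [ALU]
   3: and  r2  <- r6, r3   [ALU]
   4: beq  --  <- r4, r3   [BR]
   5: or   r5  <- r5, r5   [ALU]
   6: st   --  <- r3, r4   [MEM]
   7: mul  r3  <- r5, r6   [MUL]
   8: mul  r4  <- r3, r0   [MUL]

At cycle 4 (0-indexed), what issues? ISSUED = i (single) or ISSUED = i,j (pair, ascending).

  cy0 -> i0+i1 (or.ALU or.ALU) dual
  cy1 -> i2 (or.ALU) WAW r2
  cy2 -> i3+i4 (and.ALU beq.BR) dual
  cy3 -> i5+i6 (or.ALU st.MEM) dual
  cy4 -> i7 (mul.MUL) no-port MUL/MUL
  cy5 -> i8 (mul.MUL) tail

ISSUED = 7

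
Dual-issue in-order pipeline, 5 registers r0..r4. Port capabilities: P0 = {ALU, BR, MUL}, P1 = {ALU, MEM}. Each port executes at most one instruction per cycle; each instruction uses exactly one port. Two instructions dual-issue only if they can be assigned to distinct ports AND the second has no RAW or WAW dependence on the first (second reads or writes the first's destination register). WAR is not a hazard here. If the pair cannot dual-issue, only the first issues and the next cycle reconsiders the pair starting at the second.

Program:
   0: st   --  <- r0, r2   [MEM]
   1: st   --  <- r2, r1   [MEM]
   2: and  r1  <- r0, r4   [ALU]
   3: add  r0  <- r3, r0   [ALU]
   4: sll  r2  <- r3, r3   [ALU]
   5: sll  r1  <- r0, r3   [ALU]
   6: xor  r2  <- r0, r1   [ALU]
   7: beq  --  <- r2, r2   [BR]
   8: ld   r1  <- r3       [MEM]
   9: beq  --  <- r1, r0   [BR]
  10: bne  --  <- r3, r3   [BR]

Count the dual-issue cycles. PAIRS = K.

c0: i0 st.MEM  no-port MEM/MEM
c1: i1/i2 st.MEM+and.ALU  2-wide
c2: i3/i4 add.ALU+sll.ALU  2-wide
c3: i5 sll.ALU  RAW r1
c4: i6 xor.ALU  RAW r2
c5: i7/i8 beq.BR+ld.MEM  2-wide
c6: i9 beq.BR  no-port BR/BR
c7: i10 bne.BR  tail

PAIRS = 3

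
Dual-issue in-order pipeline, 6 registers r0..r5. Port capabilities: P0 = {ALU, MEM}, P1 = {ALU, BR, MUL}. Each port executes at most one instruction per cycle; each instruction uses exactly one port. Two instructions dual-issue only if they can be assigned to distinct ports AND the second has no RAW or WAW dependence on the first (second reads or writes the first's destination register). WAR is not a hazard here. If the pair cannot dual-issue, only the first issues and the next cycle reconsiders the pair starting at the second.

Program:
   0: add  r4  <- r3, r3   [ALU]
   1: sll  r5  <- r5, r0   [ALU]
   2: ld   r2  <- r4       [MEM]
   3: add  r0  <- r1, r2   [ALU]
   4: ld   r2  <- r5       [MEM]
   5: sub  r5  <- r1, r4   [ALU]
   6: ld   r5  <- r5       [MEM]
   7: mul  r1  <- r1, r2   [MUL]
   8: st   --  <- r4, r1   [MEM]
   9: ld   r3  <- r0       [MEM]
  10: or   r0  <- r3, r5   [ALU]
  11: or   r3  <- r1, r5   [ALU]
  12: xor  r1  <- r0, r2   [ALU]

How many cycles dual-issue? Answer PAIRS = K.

PAIRS = 4

[0] i0&i1  add.ALU/sll.ALU  -- 2-wide
[1] i2  ld.MEM  -- RAW r2
[2] i3&i4  add.ALU/ld.MEM  -- 2-wide
[3] i5  sub.ALU  -- RAW+WAW r5
[4] i6&i7  ld.MEM/mul.MUL  -- 2-wide
[5] i8  st.MEM  -- no-port MEM/MEM
[6] i9  ld.MEM  -- RAW r3
[7] i10&i11  or.ALU/or.ALU  -- 2-wide
[8] i12  xor.ALU  -- tail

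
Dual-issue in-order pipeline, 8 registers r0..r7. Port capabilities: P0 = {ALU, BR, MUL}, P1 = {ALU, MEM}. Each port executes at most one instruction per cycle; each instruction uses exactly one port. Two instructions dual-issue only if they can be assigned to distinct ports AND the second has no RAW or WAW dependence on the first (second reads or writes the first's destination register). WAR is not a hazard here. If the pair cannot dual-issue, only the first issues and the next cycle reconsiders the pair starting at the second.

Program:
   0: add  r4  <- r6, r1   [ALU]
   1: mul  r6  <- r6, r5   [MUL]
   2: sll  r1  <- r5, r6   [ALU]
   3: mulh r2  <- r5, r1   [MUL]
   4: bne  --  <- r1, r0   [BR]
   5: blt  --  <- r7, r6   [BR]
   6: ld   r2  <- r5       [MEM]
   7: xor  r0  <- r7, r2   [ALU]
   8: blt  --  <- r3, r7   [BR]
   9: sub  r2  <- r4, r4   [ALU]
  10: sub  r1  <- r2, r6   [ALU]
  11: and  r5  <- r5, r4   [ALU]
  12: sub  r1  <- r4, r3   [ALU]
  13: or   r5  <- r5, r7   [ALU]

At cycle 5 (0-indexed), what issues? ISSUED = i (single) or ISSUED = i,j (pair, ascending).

#0 head=0: add.ALU+mul.MUL i0/i1 dual
#1 head=2: sll.ALU i2 RAW r1
#2 head=3: mulh.MUL i3 no-port MUL/BR
#3 head=4: bne.BR i4 no-port BR/BR
#4 head=5: blt.BR+ld.MEM i5/i6 dual
#5 head=7: xor.ALU+blt.BR i7/i8 dual
#6 head=9: sub.ALU i9 RAW r2
#7 head=10: sub.ALU+and.ALU i10/i11 dual
#8 head=12: sub.ALU+or.ALU i12/i13 dual

ISSUED = 7,8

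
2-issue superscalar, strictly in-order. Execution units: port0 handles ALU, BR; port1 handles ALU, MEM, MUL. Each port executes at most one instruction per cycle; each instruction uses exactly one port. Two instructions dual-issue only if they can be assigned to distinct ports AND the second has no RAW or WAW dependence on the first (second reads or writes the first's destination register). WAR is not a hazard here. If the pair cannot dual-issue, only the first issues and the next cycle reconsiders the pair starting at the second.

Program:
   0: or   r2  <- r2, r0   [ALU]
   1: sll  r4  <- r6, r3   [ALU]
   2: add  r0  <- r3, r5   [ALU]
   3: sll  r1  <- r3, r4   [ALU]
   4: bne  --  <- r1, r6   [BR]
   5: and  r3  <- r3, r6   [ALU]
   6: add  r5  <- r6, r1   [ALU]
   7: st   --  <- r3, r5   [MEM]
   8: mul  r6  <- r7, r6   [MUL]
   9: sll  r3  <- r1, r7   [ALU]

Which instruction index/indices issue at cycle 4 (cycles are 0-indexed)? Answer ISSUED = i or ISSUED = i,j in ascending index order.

#0 head=0: or sll i0+i1 2-wide
#1 head=2: add sll i2+i3 2-wide
#2 head=4: bne and i4+i5 2-wide
#3 head=6: add i6 RAW r5
#4 head=7: st i7 no-port MEM/MUL
#5 head=8: mul sll i8+i9 2-wide

ISSUED = 7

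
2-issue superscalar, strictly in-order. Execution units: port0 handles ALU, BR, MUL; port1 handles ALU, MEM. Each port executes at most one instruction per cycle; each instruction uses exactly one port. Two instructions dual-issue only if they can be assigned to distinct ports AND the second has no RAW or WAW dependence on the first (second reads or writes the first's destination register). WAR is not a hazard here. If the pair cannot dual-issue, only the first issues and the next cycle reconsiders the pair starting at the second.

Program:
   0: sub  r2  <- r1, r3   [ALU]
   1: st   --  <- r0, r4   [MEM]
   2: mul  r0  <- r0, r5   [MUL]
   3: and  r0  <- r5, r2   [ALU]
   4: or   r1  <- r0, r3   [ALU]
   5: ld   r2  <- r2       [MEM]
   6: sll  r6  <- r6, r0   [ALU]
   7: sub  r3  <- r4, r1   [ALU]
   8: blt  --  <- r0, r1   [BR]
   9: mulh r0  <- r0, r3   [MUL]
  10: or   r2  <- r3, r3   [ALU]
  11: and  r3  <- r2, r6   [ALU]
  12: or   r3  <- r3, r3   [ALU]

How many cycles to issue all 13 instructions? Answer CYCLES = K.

#0 head=0: sub/st i0/i1 pair
#1 head=2: mul i2 WAW r0
#2 head=3: and i3 RAW r0
#3 head=4: or/ld i4/i5 pair
#4 head=6: sll/sub i6/i7 pair
#5 head=8: blt i8 no-port BR/MUL
#6 head=9: mulh/or i9/i10 pair
#7 head=11: and i11 RAW+WAW r3
#8 head=12: or i12 tail

CYCLES = 9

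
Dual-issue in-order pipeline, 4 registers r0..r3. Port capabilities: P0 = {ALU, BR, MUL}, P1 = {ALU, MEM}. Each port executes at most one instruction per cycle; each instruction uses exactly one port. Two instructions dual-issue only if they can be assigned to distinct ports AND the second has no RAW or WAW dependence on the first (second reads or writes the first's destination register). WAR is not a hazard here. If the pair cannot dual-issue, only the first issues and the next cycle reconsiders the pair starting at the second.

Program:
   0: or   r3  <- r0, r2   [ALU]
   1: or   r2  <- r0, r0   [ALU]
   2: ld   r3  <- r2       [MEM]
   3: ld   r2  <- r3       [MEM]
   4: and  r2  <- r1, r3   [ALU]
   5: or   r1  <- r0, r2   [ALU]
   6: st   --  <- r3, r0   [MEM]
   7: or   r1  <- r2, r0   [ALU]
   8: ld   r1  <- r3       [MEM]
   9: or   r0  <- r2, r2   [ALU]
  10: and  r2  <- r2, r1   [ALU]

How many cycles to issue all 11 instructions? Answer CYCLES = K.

[0] i0/i1  or;or  -- dual
[1] i2  ld  -- no-port MEM/MEM
[2] i3  ld  -- WAW r2
[3] i4  and  -- RAW r2
[4] i5/i6  or;st  -- dual
[5] i7  or  -- WAW r1
[6] i8/i9  ld;or  -- dual
[7] i10  and  -- tail

CYCLES = 8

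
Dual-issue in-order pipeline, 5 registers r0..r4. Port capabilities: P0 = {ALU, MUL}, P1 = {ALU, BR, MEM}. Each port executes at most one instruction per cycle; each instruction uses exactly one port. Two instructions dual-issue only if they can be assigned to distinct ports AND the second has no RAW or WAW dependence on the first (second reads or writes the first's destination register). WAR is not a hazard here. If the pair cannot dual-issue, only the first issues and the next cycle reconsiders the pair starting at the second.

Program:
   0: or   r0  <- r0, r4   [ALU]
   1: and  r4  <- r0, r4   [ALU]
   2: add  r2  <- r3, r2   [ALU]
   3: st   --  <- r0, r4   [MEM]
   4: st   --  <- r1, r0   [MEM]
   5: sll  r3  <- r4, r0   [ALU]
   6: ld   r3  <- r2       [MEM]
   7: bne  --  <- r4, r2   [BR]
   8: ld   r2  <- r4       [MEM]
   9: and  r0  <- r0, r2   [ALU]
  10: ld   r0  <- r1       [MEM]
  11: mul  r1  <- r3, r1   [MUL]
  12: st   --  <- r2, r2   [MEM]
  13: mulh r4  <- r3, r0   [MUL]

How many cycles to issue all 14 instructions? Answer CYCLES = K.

[0] i0  or  -- RAW r0
[1] i1/i2  and;add  -- dual
[2] i3  st  -- no-port MEM/MEM
[3] i4/i5  st;sll  -- dual
[4] i6  ld  -- no-port MEM/BR
[5] i7  bne  -- no-port BR/MEM
[6] i8  ld  -- RAW r2
[7] i9  and  -- WAW r0
[8] i10/i11  ld;mul  -- dual
[9] i12/i13  st;mulh  -- dual

CYCLES = 10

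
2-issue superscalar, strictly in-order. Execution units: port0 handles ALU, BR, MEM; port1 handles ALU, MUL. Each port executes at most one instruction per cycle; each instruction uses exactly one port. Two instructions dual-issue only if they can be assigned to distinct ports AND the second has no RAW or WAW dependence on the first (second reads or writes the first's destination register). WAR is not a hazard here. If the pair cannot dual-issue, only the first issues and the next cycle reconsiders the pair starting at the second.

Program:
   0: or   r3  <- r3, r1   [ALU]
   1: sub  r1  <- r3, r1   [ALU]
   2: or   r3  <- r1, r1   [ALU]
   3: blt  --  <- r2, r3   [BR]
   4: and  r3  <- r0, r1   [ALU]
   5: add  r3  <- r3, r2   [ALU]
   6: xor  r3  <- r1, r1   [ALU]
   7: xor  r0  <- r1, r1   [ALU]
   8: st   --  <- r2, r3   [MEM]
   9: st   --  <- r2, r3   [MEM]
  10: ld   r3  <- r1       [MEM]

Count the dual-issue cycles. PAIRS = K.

PAIRS = 2

c0: i0 or.ALU  RAW r3
c1: i1 sub.ALU  RAW r1
c2: i2 or.ALU  RAW r3
c3: i3/i4 blt.BR;and.ALU  dual
c4: i5 add.ALU  WAW r3
c5: i6/i7 xor.ALU;xor.ALU  dual
c6: i8 st.MEM  no-port MEM/MEM
c7: i9 st.MEM  no-port MEM/MEM
c8: i10 ld.MEM  tail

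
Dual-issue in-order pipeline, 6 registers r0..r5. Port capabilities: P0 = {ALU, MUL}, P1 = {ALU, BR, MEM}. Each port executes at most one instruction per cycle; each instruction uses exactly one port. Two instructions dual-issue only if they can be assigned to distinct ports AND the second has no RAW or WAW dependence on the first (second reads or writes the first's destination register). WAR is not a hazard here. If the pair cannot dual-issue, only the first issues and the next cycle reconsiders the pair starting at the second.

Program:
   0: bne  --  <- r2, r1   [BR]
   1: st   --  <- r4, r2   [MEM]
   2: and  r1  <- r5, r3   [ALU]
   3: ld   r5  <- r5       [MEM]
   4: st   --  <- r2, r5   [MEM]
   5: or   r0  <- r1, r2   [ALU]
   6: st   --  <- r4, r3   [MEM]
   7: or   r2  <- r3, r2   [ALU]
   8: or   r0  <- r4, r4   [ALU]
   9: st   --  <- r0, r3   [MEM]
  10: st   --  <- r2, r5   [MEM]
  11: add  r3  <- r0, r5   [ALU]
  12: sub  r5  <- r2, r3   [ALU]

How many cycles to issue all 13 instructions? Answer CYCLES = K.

CYCLES = 9

c0: i0 bne.BR  no-port BR/MEM
c1: i1,i2 st.MEM+and.ALU  2-wide
c2: i3 ld.MEM  no-port MEM/MEM
c3: i4,i5 st.MEM+or.ALU  2-wide
c4: i6,i7 st.MEM+or.ALU  2-wide
c5: i8 or.ALU  RAW r0
c6: i9 st.MEM  no-port MEM/MEM
c7: i10,i11 st.MEM+add.ALU  2-wide
c8: i12 sub.ALU  tail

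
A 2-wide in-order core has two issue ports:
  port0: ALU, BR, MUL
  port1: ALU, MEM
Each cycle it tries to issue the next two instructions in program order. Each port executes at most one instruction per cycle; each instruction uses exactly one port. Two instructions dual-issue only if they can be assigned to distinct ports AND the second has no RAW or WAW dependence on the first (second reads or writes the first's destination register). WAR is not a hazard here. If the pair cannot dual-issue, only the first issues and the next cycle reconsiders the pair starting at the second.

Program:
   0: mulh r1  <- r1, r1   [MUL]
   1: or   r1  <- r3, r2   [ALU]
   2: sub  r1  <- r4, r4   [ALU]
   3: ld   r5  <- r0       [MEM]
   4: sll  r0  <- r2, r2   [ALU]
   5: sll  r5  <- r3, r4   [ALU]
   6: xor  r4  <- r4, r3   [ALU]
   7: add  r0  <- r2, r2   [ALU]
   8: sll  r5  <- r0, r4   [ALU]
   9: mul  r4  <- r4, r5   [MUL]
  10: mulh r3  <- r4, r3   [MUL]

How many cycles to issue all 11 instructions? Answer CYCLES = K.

  cy0 -> i0 (mulh) WAW r1
  cy1 -> i1 (or) WAW r1
  cy2 -> i2&i3 (sub;ld) 2-wide
  cy3 -> i4&i5 (sll;sll) 2-wide
  cy4 -> i6&i7 (xor;add) 2-wide
  cy5 -> i8 (sll) RAW r5
  cy6 -> i9 (mul) no-port MUL/MUL
  cy7 -> i10 (mulh) tail

CYCLES = 8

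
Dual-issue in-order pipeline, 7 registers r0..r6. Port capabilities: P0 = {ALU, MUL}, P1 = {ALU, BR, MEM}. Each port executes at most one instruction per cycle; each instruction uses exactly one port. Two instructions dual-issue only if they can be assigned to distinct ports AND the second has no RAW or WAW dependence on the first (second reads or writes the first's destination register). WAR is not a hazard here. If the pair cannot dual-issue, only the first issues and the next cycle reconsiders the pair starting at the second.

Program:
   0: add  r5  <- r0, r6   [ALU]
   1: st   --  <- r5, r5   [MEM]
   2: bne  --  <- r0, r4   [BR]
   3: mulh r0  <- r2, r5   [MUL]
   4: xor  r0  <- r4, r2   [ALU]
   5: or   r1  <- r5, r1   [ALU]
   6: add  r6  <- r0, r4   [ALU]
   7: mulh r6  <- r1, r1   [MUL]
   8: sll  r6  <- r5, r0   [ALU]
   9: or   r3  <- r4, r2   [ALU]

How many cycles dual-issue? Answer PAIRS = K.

[0] i0  add.ALU  -- RAW r5
[1] i1  st.MEM  -- no-port MEM/BR
[2] i2+i3  bne.BR;mulh.MUL  -- dual
[3] i4+i5  xor.ALU;or.ALU  -- dual
[4] i6  add.ALU  -- WAW r6
[5] i7  mulh.MUL  -- WAW r6
[6] i8+i9  sll.ALU;or.ALU  -- dual

PAIRS = 3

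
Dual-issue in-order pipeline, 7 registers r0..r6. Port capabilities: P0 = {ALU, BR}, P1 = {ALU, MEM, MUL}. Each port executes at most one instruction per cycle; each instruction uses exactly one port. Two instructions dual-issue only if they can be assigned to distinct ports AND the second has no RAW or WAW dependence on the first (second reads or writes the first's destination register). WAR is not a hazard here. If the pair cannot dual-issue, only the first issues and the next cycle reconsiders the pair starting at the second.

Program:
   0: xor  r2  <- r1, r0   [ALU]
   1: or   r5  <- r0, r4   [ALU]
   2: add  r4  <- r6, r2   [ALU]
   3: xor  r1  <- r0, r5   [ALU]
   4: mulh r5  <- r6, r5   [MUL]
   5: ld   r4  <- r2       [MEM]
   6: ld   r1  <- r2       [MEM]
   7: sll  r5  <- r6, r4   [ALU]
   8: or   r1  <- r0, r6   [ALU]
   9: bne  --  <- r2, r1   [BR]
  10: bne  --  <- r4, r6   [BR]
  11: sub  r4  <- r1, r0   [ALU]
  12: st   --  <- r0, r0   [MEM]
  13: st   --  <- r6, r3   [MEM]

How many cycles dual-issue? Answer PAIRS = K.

PAIRS = 4

[0] i0+i1  xor;or  -- 2-wide
[1] i2+i3  add;xor  -- 2-wide
[2] i4  mulh  -- no-port MUL/MEM
[3] i5  ld  -- no-port MEM/MEM
[4] i6+i7  ld;sll  -- 2-wide
[5] i8  or  -- RAW r1
[6] i9  bne  -- no-port BR/BR
[7] i10+i11  bne;sub  -- 2-wide
[8] i12  st  -- no-port MEM/MEM
[9] i13  st  -- tail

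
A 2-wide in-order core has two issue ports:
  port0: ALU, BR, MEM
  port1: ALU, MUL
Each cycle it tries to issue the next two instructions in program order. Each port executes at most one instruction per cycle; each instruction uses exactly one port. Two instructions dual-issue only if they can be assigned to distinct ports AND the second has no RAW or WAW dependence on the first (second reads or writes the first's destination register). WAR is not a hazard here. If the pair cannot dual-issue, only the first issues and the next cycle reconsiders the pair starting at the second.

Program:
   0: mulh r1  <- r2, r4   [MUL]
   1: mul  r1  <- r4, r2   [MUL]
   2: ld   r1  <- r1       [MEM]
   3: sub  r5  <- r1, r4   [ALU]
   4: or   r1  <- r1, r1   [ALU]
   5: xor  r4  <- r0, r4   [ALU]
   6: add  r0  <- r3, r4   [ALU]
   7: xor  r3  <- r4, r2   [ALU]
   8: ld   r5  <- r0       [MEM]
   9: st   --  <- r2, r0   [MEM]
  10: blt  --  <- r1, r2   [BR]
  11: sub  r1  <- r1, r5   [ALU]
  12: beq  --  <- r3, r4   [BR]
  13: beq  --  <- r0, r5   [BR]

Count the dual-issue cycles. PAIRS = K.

t=0 i0:mulh ; no-port MUL/MUL
t=1 i1:mul ; RAW+WAW r1
t=2 i2:ld ; RAW r1
t=3 i3&i4:sub or ; dual
t=4 i5:xor ; RAW r4
t=5 i6&i7:add xor ; dual
t=6 i8:ld ; no-port MEM/MEM
t=7 i9:st ; no-port MEM/BR
t=8 i10&i11:blt sub ; dual
t=9 i12:beq ; no-port BR/BR
t=10 i13:beq ; tail

PAIRS = 3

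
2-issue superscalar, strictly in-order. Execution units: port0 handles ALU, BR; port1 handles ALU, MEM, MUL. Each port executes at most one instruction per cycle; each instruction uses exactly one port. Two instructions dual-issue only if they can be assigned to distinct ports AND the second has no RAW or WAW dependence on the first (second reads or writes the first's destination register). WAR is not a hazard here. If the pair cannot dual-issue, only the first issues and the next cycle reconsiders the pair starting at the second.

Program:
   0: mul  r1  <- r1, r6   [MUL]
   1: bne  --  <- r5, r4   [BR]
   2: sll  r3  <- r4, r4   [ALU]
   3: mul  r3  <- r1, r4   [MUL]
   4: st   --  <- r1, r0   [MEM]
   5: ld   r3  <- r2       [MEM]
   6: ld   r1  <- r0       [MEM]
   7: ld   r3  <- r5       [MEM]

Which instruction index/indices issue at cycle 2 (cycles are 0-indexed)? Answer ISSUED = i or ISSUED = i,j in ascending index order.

ISSUED = 3

t=0 i0+i1:mul+bne ; dual
t=1 i2:sll ; WAW r3
t=2 i3:mul ; no-port MUL/MEM
t=3 i4:st ; no-port MEM/MEM
t=4 i5:ld ; no-port MEM/MEM
t=5 i6:ld ; no-port MEM/MEM
t=6 i7:ld ; tail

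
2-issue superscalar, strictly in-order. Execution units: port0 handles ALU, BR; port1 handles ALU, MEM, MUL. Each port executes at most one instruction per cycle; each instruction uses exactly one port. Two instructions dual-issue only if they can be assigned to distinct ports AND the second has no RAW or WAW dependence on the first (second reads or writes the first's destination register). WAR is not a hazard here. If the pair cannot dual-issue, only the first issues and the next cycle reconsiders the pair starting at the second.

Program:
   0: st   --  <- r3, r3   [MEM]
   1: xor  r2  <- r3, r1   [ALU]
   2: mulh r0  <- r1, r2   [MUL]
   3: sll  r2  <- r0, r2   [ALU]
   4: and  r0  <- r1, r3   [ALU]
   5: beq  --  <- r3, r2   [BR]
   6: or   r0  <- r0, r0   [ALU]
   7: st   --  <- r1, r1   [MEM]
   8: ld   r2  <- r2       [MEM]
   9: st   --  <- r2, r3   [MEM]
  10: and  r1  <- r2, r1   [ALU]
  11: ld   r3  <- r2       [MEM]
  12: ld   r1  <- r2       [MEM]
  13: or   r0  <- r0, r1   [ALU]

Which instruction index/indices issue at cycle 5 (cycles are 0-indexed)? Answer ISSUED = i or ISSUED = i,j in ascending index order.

#0 head=0: st.MEM xor.ALU i0,i1 2-wide
#1 head=2: mulh.MUL i2 RAW r0
#2 head=3: sll.ALU and.ALU i3,i4 2-wide
#3 head=5: beq.BR or.ALU i5,i6 2-wide
#4 head=7: st.MEM i7 no-port MEM/MEM
#5 head=8: ld.MEM i8 no-port MEM/MEM
#6 head=9: st.MEM and.ALU i9,i10 2-wide
#7 head=11: ld.MEM i11 no-port MEM/MEM
#8 head=12: ld.MEM i12 RAW r1
#9 head=13: or.ALU i13 tail

ISSUED = 8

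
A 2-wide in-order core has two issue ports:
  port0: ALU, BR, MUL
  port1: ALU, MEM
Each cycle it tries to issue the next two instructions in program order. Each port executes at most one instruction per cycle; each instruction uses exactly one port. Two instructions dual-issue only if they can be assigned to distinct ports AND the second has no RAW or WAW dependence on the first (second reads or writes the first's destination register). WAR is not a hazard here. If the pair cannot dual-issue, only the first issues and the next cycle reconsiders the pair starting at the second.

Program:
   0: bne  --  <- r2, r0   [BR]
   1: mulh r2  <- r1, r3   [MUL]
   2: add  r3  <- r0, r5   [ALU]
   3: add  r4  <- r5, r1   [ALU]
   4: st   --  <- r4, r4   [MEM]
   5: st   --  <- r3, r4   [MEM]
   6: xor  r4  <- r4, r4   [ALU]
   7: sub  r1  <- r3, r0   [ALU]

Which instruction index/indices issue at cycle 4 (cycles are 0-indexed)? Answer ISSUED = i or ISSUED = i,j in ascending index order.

ISSUED = 5,6

t=0 i0:bne ; no-port BR/MUL
t=1 i1+i2:mulh+add ; dual
t=2 i3:add ; RAW r4
t=3 i4:st ; no-port MEM/MEM
t=4 i5+i6:st+xor ; dual
t=5 i7:sub ; tail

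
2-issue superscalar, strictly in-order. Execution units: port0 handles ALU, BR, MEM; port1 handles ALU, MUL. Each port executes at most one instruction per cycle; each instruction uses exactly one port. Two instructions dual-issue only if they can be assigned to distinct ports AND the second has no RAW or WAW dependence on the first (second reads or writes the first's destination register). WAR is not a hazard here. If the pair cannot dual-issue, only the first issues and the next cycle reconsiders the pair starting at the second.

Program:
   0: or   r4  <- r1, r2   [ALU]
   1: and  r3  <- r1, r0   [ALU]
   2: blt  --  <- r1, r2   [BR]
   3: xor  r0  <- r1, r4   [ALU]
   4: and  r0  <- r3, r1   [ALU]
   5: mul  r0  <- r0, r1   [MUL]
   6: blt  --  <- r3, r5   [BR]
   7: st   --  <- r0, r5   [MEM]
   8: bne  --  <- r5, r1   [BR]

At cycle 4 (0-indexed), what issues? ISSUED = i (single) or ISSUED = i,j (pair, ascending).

t=0 i0/i1:or/and ; 2-wide
t=1 i2/i3:blt/xor ; 2-wide
t=2 i4:and ; RAW+WAW r0
t=3 i5/i6:mul/blt ; 2-wide
t=4 i7:st ; no-port MEM/BR
t=5 i8:bne ; tail

ISSUED = 7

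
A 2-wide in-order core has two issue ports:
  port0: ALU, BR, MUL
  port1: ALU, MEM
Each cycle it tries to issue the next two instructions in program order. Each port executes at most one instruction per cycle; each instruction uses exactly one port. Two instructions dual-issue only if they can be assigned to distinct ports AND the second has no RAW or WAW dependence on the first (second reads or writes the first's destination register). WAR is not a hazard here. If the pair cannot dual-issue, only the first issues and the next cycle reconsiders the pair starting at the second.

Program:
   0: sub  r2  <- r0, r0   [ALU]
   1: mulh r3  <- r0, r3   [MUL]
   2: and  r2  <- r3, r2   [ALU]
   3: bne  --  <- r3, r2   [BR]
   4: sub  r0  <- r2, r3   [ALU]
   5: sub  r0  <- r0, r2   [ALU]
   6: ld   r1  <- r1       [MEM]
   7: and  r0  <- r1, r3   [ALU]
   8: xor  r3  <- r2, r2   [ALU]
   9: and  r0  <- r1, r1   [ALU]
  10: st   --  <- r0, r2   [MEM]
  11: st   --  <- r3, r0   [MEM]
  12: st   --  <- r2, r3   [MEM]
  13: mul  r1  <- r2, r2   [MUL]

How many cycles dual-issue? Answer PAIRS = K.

0. sub+mulh @i0&i1  | 2-wide
1. and @i2  | RAW r2
2. bne+sub @i3&i4  | 2-wide
3. sub+ld @i5&i6  | 2-wide
4. and+xor @i7&i8  | 2-wide
5. and @i9  | RAW r0
6. st @i10  | no-port MEM/MEM
7. st @i11  | no-port MEM/MEM
8. st+mul @i12&i13  | 2-wide

PAIRS = 5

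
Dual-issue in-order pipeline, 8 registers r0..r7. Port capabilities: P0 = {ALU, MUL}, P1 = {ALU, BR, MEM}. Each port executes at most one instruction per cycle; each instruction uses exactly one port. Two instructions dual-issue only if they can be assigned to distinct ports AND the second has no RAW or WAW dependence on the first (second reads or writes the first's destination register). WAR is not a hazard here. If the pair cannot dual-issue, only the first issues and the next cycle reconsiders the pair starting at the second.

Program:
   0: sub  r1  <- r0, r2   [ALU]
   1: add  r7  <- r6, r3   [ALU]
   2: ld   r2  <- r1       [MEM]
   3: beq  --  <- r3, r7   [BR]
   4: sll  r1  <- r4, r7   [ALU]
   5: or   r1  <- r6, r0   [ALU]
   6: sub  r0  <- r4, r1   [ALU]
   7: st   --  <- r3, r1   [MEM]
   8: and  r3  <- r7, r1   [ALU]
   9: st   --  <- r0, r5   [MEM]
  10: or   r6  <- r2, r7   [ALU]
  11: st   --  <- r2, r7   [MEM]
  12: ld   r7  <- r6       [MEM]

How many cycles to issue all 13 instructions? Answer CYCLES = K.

#0 head=0: sub.ALU+add.ALU i0/i1 dual
#1 head=2: ld.MEM i2 no-port MEM/BR
#2 head=3: beq.BR+sll.ALU i3/i4 dual
#3 head=5: or.ALU i5 RAW r1
#4 head=6: sub.ALU+st.MEM i6/i7 dual
#5 head=8: and.ALU+st.MEM i8/i9 dual
#6 head=10: or.ALU+st.MEM i10/i11 dual
#7 head=12: ld.MEM i12 tail

CYCLES = 8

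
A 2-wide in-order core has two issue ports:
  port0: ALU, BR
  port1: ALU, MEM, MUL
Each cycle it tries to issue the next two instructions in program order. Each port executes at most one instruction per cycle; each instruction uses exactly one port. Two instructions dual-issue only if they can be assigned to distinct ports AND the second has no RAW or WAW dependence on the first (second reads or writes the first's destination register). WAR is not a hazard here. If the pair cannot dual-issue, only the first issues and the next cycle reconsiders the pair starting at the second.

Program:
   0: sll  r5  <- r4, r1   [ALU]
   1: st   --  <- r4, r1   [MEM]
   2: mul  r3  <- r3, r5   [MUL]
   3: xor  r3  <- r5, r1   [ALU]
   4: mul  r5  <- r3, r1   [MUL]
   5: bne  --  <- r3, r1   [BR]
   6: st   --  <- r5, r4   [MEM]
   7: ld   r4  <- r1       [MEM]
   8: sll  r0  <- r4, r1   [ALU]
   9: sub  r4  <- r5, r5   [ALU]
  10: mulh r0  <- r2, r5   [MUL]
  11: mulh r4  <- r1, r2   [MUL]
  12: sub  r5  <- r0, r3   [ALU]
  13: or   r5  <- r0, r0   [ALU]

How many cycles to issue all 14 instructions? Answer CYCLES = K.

[0] i0,i1  sll.ALU;st.MEM  -- dual
[1] i2  mul.MUL  -- WAW r3
[2] i3  xor.ALU  -- RAW r3
[3] i4,i5  mul.MUL;bne.BR  -- dual
[4] i6  st.MEM  -- no-port MEM/MEM
[5] i7  ld.MEM  -- RAW r4
[6] i8,i9  sll.ALU;sub.ALU  -- dual
[7] i10  mulh.MUL  -- no-port MUL/MUL
[8] i11,i12  mulh.MUL;sub.ALU  -- dual
[9] i13  or.ALU  -- tail

CYCLES = 10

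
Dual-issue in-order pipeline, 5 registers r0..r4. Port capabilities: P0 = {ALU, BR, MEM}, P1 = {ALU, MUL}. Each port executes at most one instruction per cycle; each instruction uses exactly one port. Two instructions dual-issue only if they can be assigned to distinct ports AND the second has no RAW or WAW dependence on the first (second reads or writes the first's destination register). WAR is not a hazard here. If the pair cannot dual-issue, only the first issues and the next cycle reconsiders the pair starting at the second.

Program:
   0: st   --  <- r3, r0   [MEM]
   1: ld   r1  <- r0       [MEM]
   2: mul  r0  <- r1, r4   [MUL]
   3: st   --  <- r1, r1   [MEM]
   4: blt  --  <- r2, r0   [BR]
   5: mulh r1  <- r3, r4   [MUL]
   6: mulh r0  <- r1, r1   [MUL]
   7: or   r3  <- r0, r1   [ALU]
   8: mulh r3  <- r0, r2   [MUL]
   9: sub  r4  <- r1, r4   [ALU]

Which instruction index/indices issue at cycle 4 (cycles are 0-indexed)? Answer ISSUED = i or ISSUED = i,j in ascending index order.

ISSUED = 6

[0] i0  st  -- no-port MEM/MEM
[1] i1  ld  -- RAW r1
[2] i2+i3  mul+st  -- dual
[3] i4+i5  blt+mulh  -- dual
[4] i6  mulh  -- RAW r0
[5] i7  or  -- WAW r3
[6] i8+i9  mulh+sub  -- dual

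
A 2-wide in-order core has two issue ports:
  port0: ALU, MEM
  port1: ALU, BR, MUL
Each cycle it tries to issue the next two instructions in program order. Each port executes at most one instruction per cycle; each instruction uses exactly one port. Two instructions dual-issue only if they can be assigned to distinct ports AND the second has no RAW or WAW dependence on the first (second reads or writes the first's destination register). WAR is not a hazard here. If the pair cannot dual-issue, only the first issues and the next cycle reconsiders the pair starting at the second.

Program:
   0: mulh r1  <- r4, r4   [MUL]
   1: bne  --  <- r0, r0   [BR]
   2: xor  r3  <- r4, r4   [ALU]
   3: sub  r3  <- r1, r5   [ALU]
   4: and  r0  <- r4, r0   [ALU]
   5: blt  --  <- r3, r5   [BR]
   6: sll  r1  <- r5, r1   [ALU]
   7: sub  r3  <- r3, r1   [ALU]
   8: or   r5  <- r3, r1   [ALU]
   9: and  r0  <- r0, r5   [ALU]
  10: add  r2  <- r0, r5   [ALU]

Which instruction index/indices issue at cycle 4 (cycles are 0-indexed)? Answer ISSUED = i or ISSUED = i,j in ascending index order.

[0] i0  mulh  -- no-port MUL/BR
[1] i1+i2  bne;xor  -- 2-wide
[2] i3+i4  sub;and  -- 2-wide
[3] i5+i6  blt;sll  -- 2-wide
[4] i7  sub  -- RAW r3
[5] i8  or  -- RAW r5
[6] i9  and  -- RAW r0
[7] i10  add  -- tail

ISSUED = 7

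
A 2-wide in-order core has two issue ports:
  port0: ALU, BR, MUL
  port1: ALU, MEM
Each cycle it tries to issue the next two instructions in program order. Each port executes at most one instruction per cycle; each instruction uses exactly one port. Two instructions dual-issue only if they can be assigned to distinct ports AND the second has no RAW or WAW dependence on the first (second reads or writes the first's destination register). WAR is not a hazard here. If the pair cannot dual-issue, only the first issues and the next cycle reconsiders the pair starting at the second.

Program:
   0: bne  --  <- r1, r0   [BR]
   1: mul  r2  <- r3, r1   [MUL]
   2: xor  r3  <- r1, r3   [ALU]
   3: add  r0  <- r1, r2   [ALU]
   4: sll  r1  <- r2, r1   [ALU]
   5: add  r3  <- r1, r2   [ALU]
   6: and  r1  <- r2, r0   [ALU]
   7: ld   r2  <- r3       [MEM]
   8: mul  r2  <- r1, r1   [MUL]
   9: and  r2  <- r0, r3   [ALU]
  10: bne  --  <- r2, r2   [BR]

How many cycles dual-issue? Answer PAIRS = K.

PAIRS = 3

[0] i0  bne.BR  -- no-port BR/MUL
[1] i1+i2  mul.MUL+xor.ALU  -- dual
[2] i3+i4  add.ALU+sll.ALU  -- dual
[3] i5+i6  add.ALU+and.ALU  -- dual
[4] i7  ld.MEM  -- WAW r2
[5] i8  mul.MUL  -- WAW r2
[6] i9  and.ALU  -- RAW r2
[7] i10  bne.BR  -- tail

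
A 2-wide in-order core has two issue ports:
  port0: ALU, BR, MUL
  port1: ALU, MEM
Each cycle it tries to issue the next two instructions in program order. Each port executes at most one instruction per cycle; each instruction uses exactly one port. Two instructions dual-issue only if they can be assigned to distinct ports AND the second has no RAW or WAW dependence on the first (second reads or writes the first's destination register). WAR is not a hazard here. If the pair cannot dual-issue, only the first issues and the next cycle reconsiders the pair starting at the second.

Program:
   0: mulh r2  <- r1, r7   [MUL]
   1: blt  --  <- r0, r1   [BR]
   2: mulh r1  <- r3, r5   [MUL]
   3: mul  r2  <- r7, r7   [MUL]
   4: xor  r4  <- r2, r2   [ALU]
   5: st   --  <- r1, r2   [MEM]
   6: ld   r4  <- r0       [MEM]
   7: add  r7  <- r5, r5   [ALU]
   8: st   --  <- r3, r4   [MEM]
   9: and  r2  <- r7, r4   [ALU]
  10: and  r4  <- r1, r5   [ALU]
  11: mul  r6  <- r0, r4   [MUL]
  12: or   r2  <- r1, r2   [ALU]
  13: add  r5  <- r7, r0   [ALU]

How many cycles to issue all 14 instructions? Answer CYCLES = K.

CYCLES = 10

t=0 i0:mulh ; no-port MUL/BR
t=1 i1:blt ; no-port BR/MUL
t=2 i2:mulh ; no-port MUL/MUL
t=3 i3:mul ; RAW r2
t=4 i4/i5:xor;st ; dual
t=5 i6/i7:ld;add ; dual
t=6 i8/i9:st;and ; dual
t=7 i10:and ; RAW r4
t=8 i11/i12:mul;or ; dual
t=9 i13:add ; tail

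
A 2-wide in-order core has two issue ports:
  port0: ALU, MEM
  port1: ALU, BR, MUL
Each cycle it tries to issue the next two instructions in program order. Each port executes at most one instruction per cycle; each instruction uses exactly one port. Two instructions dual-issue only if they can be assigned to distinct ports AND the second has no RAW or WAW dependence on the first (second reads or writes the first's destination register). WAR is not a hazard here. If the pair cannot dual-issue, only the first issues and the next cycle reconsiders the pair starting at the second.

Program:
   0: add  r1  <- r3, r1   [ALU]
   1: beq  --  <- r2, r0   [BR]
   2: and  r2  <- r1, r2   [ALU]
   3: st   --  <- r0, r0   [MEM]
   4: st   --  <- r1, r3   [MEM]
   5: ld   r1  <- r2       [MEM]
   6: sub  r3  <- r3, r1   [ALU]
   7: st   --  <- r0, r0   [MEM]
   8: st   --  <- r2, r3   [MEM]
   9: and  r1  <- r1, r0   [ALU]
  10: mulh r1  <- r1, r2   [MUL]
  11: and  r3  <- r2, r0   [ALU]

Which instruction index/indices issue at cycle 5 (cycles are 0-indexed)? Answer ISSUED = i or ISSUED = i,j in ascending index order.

ISSUED = 8,9

  cy0 -> i0,i1 (add;beq) 2-wide
  cy1 -> i2,i3 (and;st) 2-wide
  cy2 -> i4 (st) no-port MEM/MEM
  cy3 -> i5 (ld) RAW r1
  cy4 -> i6,i7 (sub;st) 2-wide
  cy5 -> i8,i9 (st;and) 2-wide
  cy6 -> i10,i11 (mulh;and) 2-wide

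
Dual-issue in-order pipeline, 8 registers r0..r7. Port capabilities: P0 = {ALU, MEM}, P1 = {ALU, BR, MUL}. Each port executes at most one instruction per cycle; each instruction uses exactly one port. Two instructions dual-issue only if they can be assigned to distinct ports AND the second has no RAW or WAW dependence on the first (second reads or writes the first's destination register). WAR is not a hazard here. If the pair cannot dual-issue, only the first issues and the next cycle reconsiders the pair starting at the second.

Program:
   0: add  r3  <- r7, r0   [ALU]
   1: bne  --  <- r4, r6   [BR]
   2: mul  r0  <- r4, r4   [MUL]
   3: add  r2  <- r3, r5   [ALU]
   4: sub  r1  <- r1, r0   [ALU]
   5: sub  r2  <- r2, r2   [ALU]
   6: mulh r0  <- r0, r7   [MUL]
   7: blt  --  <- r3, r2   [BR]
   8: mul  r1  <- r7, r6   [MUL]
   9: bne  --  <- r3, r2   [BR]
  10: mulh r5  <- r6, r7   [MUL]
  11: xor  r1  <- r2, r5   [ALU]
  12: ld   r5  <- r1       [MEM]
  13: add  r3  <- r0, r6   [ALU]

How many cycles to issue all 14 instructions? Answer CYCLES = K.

CYCLES = 10

0. add.ALU bne.BR @i0&i1  | pair
1. mul.MUL add.ALU @i2&i3  | pair
2. sub.ALU sub.ALU @i4&i5  | pair
3. mulh.MUL @i6  | no-port MUL/BR
4. blt.BR @i7  | no-port BR/MUL
5. mul.MUL @i8  | no-port MUL/BR
6. bne.BR @i9  | no-port BR/MUL
7. mulh.MUL @i10  | RAW r5
8. xor.ALU @i11  | RAW r1
9. ld.MEM add.ALU @i12&i13  | pair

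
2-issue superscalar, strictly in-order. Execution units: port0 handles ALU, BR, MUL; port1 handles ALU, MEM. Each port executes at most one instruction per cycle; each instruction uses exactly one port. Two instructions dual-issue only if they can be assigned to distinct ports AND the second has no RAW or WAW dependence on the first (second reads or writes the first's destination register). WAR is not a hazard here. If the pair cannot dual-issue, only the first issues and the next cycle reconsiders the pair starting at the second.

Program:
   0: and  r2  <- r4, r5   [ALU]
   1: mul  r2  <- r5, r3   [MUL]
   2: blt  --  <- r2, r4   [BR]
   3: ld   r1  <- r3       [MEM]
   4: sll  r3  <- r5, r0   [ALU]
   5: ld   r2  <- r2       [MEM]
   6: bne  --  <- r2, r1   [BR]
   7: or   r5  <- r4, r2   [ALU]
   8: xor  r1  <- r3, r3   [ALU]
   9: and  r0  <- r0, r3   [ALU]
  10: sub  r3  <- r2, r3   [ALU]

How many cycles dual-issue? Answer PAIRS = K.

  cy0 -> i0 (and.ALU) WAW r2
  cy1 -> i1 (mul.MUL) no-port MUL/BR
  cy2 -> i2&i3 (blt.BR+ld.MEM) 2-wide
  cy3 -> i4&i5 (sll.ALU+ld.MEM) 2-wide
  cy4 -> i6&i7 (bne.BR+or.ALU) 2-wide
  cy5 -> i8&i9 (xor.ALU+and.ALU) 2-wide
  cy6 -> i10 (sub.ALU) tail

PAIRS = 4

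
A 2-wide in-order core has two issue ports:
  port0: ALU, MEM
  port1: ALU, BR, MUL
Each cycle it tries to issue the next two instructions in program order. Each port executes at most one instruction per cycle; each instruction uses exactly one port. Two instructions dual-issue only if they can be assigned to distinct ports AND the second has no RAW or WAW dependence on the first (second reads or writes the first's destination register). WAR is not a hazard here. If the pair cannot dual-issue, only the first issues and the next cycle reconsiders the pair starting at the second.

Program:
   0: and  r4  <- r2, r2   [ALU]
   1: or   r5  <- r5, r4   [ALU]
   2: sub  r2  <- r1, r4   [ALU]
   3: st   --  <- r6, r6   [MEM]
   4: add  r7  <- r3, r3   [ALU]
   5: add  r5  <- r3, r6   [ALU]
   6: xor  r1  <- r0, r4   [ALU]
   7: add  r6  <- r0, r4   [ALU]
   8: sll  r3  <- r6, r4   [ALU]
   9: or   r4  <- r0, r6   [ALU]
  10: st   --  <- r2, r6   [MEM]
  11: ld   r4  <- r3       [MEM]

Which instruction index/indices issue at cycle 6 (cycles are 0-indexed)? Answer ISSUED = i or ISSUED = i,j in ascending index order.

c0: i0 and  RAW r4
c1: i1,i2 or;sub  pair
c2: i3,i4 st;add  pair
c3: i5,i6 add;xor  pair
c4: i7 add  RAW r6
c5: i8,i9 sll;or  pair
c6: i10 st  no-port MEM/MEM
c7: i11 ld  tail

ISSUED = 10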